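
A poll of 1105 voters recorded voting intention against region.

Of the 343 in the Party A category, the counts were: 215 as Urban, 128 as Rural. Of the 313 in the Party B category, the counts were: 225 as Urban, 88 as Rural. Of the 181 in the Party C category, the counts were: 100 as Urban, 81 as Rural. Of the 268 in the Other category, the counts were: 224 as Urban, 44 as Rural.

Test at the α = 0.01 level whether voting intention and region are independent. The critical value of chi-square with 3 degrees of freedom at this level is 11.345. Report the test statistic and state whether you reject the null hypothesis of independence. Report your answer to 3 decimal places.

50.378; reject H₀

Row totals: 343, 313, 181, 268. Column totals: 764, 341. Grand total N = 1105.
Expected counts (row total × column total / N):
  Party A, Urban: 343×764/1105 = 237.1511
  Party A, Rural: 343×341/1105 = 105.8489
  Party B, Urban: 313×764/1105 = 216.4090
  Party B, Rural: 313×341/1105 = 96.5910
  Party C, Urban: 181×764/1105 = 125.1439
  Party C, Rural: 181×341/1105 = 55.8561
  Other, Urban: 268×764/1105 = 185.2959
  Other, Rural: 268×341/1105 = 82.7041
Contributions (O − E)²/E:
  (215 − 237.1511)²/237.1511 = 2.0690
  (128 − 105.8489)²/105.8489 = 4.6356
  (225 − 216.4090)²/216.4090 = 0.3410
  (88 − 96.5910)²/96.5910 = 0.7641
  (100 − 125.1439)²/125.1439 = 5.0519
  (81 − 55.8561)²/55.8561 = 11.3187
  (224 − 185.2959)²/185.2959 = 8.0844
  (44 − 82.7041)²/82.7041 = 18.1129
χ² = 2.0690 + 4.6356 + 0.3410 + 0.7641 + 5.0519 + 11.3187 + 8.0844 + 18.1129 = 50.378
df = (4−1)(2−1) = 3. Since 50.378 > 11.345, reject the null hypothesis of independence at α = 0.01.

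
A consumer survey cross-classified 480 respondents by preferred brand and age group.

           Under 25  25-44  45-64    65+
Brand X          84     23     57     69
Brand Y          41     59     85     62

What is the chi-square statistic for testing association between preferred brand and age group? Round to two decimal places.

Row totals: 233, 247. Column totals: 125, 82, 142, 131. Grand total N = 480.
Expected counts (row total × column total / N):
  Brand X, Under 25: 233×125/480 = 60.677
  Brand X, 25-44: 233×82/480 = 39.804
  Brand X, 45-64: 233×142/480 = 68.929
  Brand X, 65+: 233×131/480 = 63.590
  Brand Y, Under 25: 247×125/480 = 64.323
  Brand Y, 25-44: 247×82/480 = 42.196
  Brand Y, 45-64: 247×142/480 = 73.071
  Brand Y, 65+: 247×131/480 = 67.410
Contributions (O − E)²/E:
  (84 − 60.677)²/60.677 = 8.9649
  (23 − 39.804)²/39.804 = 7.0941
  (57 − 68.929)²/68.929 = 2.0645
  (69 − 63.590)²/63.590 = 0.4603
  (41 − 64.323)²/64.323 = 8.4567
  (59 − 42.196)²/42.196 = 6.6920
  (85 − 73.071)²/73.071 = 1.9474
  (62 − 67.410)²/67.410 = 0.4342
χ² = 8.9649 + 7.0941 + 2.0645 + 0.4603 + 8.4567 + 6.6920 + 1.9474 + 0.4342 = 36.11

36.11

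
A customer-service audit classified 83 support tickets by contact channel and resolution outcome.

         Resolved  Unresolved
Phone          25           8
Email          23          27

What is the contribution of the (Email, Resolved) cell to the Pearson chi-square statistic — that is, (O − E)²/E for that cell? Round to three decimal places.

1.210

Row total (Email) = 50; column total (Resolved) = 48; N = 83.
Expected count E = 50 × 48 / 83 = 28.9157.
Contribution = (O − E)²/E = (23 − 28.9157)² / 28.9157 = 1.210.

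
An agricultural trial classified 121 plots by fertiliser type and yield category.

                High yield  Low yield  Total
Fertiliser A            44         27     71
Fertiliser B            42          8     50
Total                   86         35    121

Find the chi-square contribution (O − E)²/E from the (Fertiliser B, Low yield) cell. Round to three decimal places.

Row total (Fertiliser B) = 50; column total (Low yield) = 35; N = 121.
Expected count E = 50 × 35 / 121 = 14.4628.
Contribution = (O − E)²/E = (8 − 14.4628)² / 14.4628 = 2.888.

2.888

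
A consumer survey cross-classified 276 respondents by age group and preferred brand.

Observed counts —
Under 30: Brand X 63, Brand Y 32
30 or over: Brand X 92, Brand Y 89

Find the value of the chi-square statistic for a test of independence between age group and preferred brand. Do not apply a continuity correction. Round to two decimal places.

Row totals: 95, 181. Column totals: 155, 121. Grand total N = 276.
Expected counts (row total × column total / N):
  Under 30, Brand X: 95×155/276 = 53.3514
  Under 30, Brand Y: 95×121/276 = 41.6486
  30 or over, Brand X: 181×155/276 = 101.6486
  30 or over, Brand Y: 181×121/276 = 79.3514
Contributions (O − E)²/E:
  (63 − 53.3514)²/53.3514 = 1.7449
  (32 − 41.6486)²/41.6486 = 2.2353
  (92 − 101.6486)²/101.6486 = 0.9159
  (89 − 79.3514)²/79.3514 = 1.1732
χ² = 1.7449 + 2.2353 + 0.9159 + 1.1732 = 6.07

6.07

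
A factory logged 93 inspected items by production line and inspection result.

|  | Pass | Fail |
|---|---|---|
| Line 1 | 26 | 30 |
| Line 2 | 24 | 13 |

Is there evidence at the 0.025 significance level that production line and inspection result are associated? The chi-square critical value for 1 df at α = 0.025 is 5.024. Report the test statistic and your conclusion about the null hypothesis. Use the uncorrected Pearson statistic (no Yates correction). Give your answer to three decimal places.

3.046; fail to reject H₀

Row totals: 56, 37. Column totals: 50, 43. Grand total N = 93.
Expected counts (row total × column total / N):
  Line 1, Pass: 56×50/93 = 30.1075
  Line 1, Fail: 56×43/93 = 25.8925
  Line 2, Pass: 37×50/93 = 19.8925
  Line 2, Fail: 37×43/93 = 17.1075
Contributions (O − E)²/E:
  (26 − 30.1075)²/30.1075 = 0.5604
  (30 − 25.8925)²/25.8925 = 0.6516
  (24 − 19.8925)²/19.8925 = 0.8481
  (13 − 17.1075)²/17.1075 = 0.9862
χ² = 0.5604 + 0.6516 + 0.8481 + 0.9862 = 3.046
df = (2−1)(2−1) = 1. Since 3.046 < 5.024, fail to reject the null hypothesis of independence at α = 0.025.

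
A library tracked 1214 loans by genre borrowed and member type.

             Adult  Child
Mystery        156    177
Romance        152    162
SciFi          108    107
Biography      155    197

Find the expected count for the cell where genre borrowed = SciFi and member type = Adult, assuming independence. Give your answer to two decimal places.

101.12

Row total (SciFi) = 215; column total (Adult) = 571; grand total N = 1214.
Expected count = (row total × column total) / N = 215 × 571 / 1214 = 101.12.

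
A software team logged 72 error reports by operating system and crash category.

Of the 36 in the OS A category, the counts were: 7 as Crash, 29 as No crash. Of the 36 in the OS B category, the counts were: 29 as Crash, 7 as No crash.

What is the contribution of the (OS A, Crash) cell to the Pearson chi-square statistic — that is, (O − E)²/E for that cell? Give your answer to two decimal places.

6.72

Row total (OS A) = 36; column total (Crash) = 36; N = 72.
Expected count E = 36 × 36 / 72 = 18.000.
Contribution = (O − E)²/E = (7 − 18.000)² / 18.000 = 6.72.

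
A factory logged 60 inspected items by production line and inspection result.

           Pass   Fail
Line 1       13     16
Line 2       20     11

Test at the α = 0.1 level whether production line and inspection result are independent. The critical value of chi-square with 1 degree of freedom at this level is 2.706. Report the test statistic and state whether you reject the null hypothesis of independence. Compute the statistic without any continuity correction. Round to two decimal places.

Row totals: 29, 31. Column totals: 33, 27. Grand total N = 60.
Expected counts (row total × column total / N):
  Line 1, Pass: 29×33/60 = 15.950
  Line 1, Fail: 29×27/60 = 13.050
  Line 2, Pass: 31×33/60 = 17.050
  Line 2, Fail: 31×27/60 = 13.950
Contributions (O − E)²/E:
  (13 − 15.950)²/15.950 = 0.5456
  (16 − 13.050)²/13.050 = 0.6669
  (20 − 17.050)²/17.050 = 0.5104
  (11 − 13.950)²/13.950 = 0.6238
χ² = 0.5456 + 0.6669 + 0.5104 + 0.6238 = 2.35
df = (2−1)(2−1) = 1. Since 2.35 < 2.706, fail to reject the null hypothesis of independence at α = 0.1.

2.35; fail to reject H₀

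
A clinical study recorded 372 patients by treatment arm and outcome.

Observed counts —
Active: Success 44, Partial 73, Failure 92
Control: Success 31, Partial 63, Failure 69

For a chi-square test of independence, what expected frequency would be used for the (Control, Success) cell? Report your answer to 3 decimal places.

Row total (Control) = 163; column total (Success) = 75; grand total N = 372.
Expected count = (row total × column total) / N = 163 × 75 / 372 = 32.863.

32.863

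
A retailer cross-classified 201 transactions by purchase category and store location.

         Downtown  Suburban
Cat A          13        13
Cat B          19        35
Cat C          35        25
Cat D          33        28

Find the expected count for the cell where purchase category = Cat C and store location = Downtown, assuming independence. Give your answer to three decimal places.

29.851

Row total (Cat C) = 60; column total (Downtown) = 100; grand total N = 201.
Expected count = (row total × column total) / N = 60 × 100 / 201 = 29.851.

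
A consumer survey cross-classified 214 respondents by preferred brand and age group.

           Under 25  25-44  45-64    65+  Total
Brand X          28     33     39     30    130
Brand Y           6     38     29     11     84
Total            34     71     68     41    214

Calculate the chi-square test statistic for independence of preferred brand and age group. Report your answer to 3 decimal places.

Grand total N = 214.
Expected counts (row total × column total / N):
  Brand X, Under 25: 130×34/214 = 20.65421
  Brand X, 25-44: 130×71/214 = 43.13084
  Brand X, 45-64: 130×68/214 = 41.30841
  Brand X, 65+: 130×41/214 = 24.90654
  Brand Y, Under 25: 84×34/214 = 13.34579
  Brand Y, 25-44: 84×71/214 = 27.86916
  Brand Y, 45-64: 84×68/214 = 26.69159
  Brand Y, 65+: 84×41/214 = 16.09346
Contributions (O − E)²/E:
  (28 − 20.65421)²/20.65421 = 2.6126
  (33 − 43.13084)²/43.13084 = 2.3796
  (39 − 41.30841)²/41.30841 = 0.1290
  (30 − 24.90654)²/24.90654 = 1.0416
  (6 − 13.34579)²/13.34579 = 4.0433
  (38 − 27.86916)²/27.86916 = 3.6827
  (29 − 26.69159)²/26.69159 = 0.1996
  (11 − 16.09346)²/16.09346 = 1.6120
χ² = 2.6126 + 2.3796 + 0.1290 + 1.0416 + 4.0433 + 3.6827 + 0.1996 + 1.6120 = 15.700

15.700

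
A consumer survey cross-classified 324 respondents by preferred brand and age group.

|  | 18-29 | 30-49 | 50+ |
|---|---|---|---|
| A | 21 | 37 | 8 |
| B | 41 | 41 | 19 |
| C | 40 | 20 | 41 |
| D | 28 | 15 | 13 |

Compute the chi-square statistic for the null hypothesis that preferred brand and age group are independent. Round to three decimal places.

Row totals: 66, 101, 101, 56. Column totals: 130, 113, 81. Grand total N = 324.
Expected counts (row total × column total / N):
  A, 18-29: 66×130/324 = 26.4815
  A, 30-49: 66×113/324 = 23.0185
  A, 50+: 66×81/324 = 16.5000
  B, 18-29: 101×130/324 = 40.5247
  B, 30-49: 101×113/324 = 35.2253
  B, 50+: 101×81/324 = 25.2500
  C, 18-29: 101×130/324 = 40.5247
  C, 30-49: 101×113/324 = 35.2253
  C, 50+: 101×81/324 = 25.2500
  D, 18-29: 56×130/324 = 22.4691
  D, 30-49: 56×113/324 = 19.5309
  D, 50+: 56×81/324 = 14.0000
Contributions (O − E)²/E:
  (21 − 26.4815)²/26.4815 = 1.1346
  (37 − 23.0185)²/23.0185 = 8.4924
  (8 − 16.5000)²/16.5000 = 4.3788
  (41 − 40.5247)²/40.5247 = 0.0056
  (41 − 35.2253)²/35.2253 = 0.9467
  (19 − 25.2500)²/25.2500 = 1.5470
  (40 − 40.5247)²/40.5247 = 0.0068
  (20 − 35.2253)²/35.2253 = 6.5808
  (41 − 25.2500)²/25.2500 = 9.8243
  (28 − 22.4691)²/22.4691 = 1.3615
  (15 − 19.5309)²/19.5309 = 1.0511
  (13 − 14.0000)²/14.0000 = 0.0714
χ² = 1.1346 + 8.4924 + 4.3788 + 0.0056 + 0.9467 + 1.5470 + 0.0068 + 6.5808 + 9.8243 + 1.3615 + 1.0511 + 0.0714 = 35.401

35.401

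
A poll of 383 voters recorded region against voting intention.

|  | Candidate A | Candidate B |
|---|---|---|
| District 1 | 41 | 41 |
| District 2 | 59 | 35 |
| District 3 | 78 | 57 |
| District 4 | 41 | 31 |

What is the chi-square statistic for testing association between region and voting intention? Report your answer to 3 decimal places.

Row totals: 82, 94, 135, 72. Column totals: 219, 164. Grand total N = 383.
Expected counts (row total × column total / N):
  District 1, Candidate A: 82×219/383 = 46.8877
  District 1, Candidate B: 82×164/383 = 35.1123
  District 2, Candidate A: 94×219/383 = 53.7493
  District 2, Candidate B: 94×164/383 = 40.2507
  District 3, Candidate A: 135×219/383 = 77.1932
  District 3, Candidate B: 135×164/383 = 57.8068
  District 4, Candidate A: 72×219/383 = 41.1697
  District 4, Candidate B: 72×164/383 = 30.8303
Contributions (O − E)²/E:
  (41 − 46.8877)²/46.8877 = 0.7393
  (41 − 35.1123)²/35.1123 = 0.9873
  (59 − 53.7493)²/53.7493 = 0.5129
  (35 − 40.2507)²/40.2507 = 0.6850
  (78 − 77.1932)²/77.1932 = 0.0084
  (57 − 57.8068)²/57.8068 = 0.0113
  (41 − 41.1697)²/41.1697 = 0.0007
  (31 − 30.8303)²/30.8303 = 0.0009
χ² = 0.7393 + 0.9873 + 0.5129 + 0.6850 + 0.0084 + 0.0113 + 0.0007 + 0.0009 = 2.946

2.946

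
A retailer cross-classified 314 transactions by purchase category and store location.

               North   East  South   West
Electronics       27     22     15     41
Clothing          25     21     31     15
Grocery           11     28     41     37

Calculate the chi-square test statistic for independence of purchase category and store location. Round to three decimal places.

29.945

Row totals: 105, 92, 117. Column totals: 63, 71, 87, 93. Grand total N = 314.
Expected counts (row total × column total / N):
  Electronics, North: 105×63/314 = 21.0669
  Electronics, East: 105×71/314 = 23.7420
  Electronics, South: 105×87/314 = 29.0924
  Electronics, West: 105×93/314 = 31.0987
  Clothing, North: 92×63/314 = 18.4586
  Clothing, East: 92×71/314 = 20.8025
  Clothing, South: 92×87/314 = 25.4904
  Clothing, West: 92×93/314 = 27.2484
  Grocery, North: 117×63/314 = 23.4745
  Grocery, East: 117×71/314 = 26.4554
  Grocery, South: 117×87/314 = 32.4172
  Grocery, West: 117×93/314 = 34.6529
Contributions (O − E)²/E:
  (27 − 21.0669)²/21.0669 = 1.6709
  (22 − 23.7420)²/23.7420 = 0.1278
  (15 − 29.0924)²/29.0924 = 6.8264
  (41 − 31.0987)²/31.0987 = 3.1524
  (25 − 18.4586)²/18.4586 = 2.3182
  (21 − 20.8025)²/20.8025 = 0.0019
  (31 − 25.4904)²/25.4904 = 1.1909
  (15 − 27.2484)²/27.2484 = 5.5058
  (11 − 23.4745)²/23.4745 = 6.6290
  (28 − 26.4554)²/26.4554 = 0.0902
  (41 − 32.4172)²/32.4172 = 2.2724
  (37 − 34.6529)²/34.6529 = 0.1590
χ² = 1.6709 + 0.1278 + 6.8264 + 3.1524 + 2.3182 + 0.0019 + 1.1909 + 5.5058 + 6.6290 + 0.0902 + 2.2724 + 0.1590 = 29.945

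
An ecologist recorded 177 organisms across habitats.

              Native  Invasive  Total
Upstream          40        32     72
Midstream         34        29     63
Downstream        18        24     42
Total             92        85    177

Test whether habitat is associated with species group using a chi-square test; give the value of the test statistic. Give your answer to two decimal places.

1.87

Grand total N = 177.
Expected counts (row total × column total / N):
  Upstream, Native: 72×92/177 = 37.424
  Upstream, Invasive: 72×85/177 = 34.576
  Midstream, Native: 63×92/177 = 32.746
  Midstream, Invasive: 63×85/177 = 30.254
  Downstream, Native: 42×92/177 = 21.831
  Downstream, Invasive: 42×85/177 = 20.169
Contributions (O − E)²/E:
  (40 − 37.424)²/37.424 = 0.1773
  (32 − 34.576)²/34.576 = 0.1919
  (34 − 32.746)²/32.746 = 0.0480
  (29 − 30.254)²/30.254 = 0.0520
  (18 − 21.831)²/21.831 = 0.6723
  (24 − 20.169)²/20.169 = 0.7277
χ² = 0.1773 + 0.1919 + 0.0480 + 0.0520 + 0.6723 + 0.7277 = 1.87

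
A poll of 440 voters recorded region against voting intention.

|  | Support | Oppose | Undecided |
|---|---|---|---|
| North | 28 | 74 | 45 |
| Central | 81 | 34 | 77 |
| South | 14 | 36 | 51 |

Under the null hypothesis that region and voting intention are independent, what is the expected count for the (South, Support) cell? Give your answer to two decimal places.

Row total (South) = 101; column total (Support) = 123; grand total N = 440.
Expected count = (row total × column total) / N = 101 × 123 / 440 = 28.23.

28.23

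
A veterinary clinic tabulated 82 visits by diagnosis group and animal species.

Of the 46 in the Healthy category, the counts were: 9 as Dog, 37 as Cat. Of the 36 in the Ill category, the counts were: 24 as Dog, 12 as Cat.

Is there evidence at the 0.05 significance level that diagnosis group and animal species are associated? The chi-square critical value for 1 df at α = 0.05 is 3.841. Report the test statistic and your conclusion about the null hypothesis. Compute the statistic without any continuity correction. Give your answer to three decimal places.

Row totals: 46, 36. Column totals: 33, 49. Grand total N = 82.
Expected counts (row total × column total / N):
  Healthy, Dog: 46×33/82 = 18.5122
  Healthy, Cat: 46×49/82 = 27.4878
  Ill, Dog: 36×33/82 = 14.4878
  Ill, Cat: 36×49/82 = 21.5122
Contributions (O − E)²/E:
  (9 − 18.5122)²/18.5122 = 4.8877
  (37 − 27.4878)²/27.4878 = 3.2917
  (24 − 14.4878)²/14.4878 = 6.2454
  (12 − 21.5122)²/21.5122 = 4.2061
χ² = 4.8877 + 3.2917 + 6.2454 + 4.2061 = 18.631
df = (2−1)(2−1) = 1. Since 18.631 > 3.841, reject the null hypothesis of independence at α = 0.05.

18.631; reject H₀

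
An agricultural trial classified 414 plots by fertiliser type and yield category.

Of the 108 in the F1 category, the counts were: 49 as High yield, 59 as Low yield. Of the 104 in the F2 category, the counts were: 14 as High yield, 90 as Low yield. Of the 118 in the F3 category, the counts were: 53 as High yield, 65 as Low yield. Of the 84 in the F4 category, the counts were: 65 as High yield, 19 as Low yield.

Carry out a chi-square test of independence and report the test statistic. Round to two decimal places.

77.57

Row totals: 108, 104, 118, 84. Column totals: 181, 233. Grand total N = 414.
Expected counts (row total × column total / N):
  F1, High yield: 108×181/414 = 47.217
  F1, Low yield: 108×233/414 = 60.783
  F2, High yield: 104×181/414 = 45.469
  F2, Low yield: 104×233/414 = 58.531
  F3, High yield: 118×181/414 = 51.589
  F3, Low yield: 118×233/414 = 66.411
  F4, High yield: 84×181/414 = 36.725
  F4, Low yield: 84×233/414 = 47.275
Contributions (O − E)²/E:
  (49 − 47.217)²/47.217 = 0.0673
  (59 − 60.783)²/60.783 = 0.0523
  (14 − 45.469)²/45.469 = 21.7796
  (90 − 58.531)²/58.531 = 16.9192
  (53 − 51.589)²/51.589 = 0.0386
  (65 − 66.411)²/66.411 = 0.0300
  (65 − 36.725)²/36.725 = 21.7692
  (19 − 47.275)²/47.275 = 16.9112
χ² = 0.0673 + 0.0523 + 21.7796 + 16.9192 + 0.0386 + 0.0300 + 21.7692 + 16.9112 = 77.57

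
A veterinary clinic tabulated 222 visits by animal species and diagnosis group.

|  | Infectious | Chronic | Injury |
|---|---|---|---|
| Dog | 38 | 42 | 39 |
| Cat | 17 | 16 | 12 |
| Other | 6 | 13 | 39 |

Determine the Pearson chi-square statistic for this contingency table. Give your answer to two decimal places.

25.15

Row totals: 119, 45, 58. Column totals: 61, 71, 90. Grand total N = 222.
Expected counts (row total × column total / N):
  Dog, Infectious: 119×61/222 = 32.698
  Dog, Chronic: 119×71/222 = 38.059
  Dog, Injury: 119×90/222 = 48.243
  Cat, Infectious: 45×61/222 = 12.365
  Cat, Chronic: 45×71/222 = 14.392
  Cat, Injury: 45×90/222 = 18.243
  Other, Infectious: 58×61/222 = 15.937
  Other, Chronic: 58×71/222 = 18.550
  Other, Injury: 58×90/222 = 23.514
Contributions (O − E)²/E:
  (38 − 32.698)²/32.698 = 0.8597
  (42 − 38.059)²/38.059 = 0.4081
  (39 − 48.243)²/48.243 = 1.7709
  (17 − 12.365)²/12.365 = 1.7374
  (16 − 14.392)²/14.392 = 0.1797
  (12 − 18.243)²/18.243 = 2.1364
  (6 − 15.937)²/15.937 = 6.1959
  (13 − 18.550)²/18.550 = 1.6605
  (39 − 23.514)²/23.514 = 10.1989
χ² = 0.8597 + 0.4081 + 1.7709 + 1.7374 + 0.1797 + 2.1364 + 6.1959 + 1.6605 + 10.1989 = 25.15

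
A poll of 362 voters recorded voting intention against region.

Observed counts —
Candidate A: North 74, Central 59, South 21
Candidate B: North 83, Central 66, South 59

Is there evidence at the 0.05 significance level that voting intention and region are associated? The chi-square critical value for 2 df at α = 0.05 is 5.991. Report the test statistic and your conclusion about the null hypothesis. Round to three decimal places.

11.151; reject H₀

Row totals: 154, 208. Column totals: 157, 125, 80. Grand total N = 362.
Expected counts (row total × column total / N):
  Candidate A, North: 154×157/362 = 66.7901
  Candidate A, Central: 154×125/362 = 53.1768
  Candidate A, South: 154×80/362 = 34.0331
  Candidate B, North: 208×157/362 = 90.2099
  Candidate B, Central: 208×125/362 = 71.8232
  Candidate B, South: 208×80/362 = 45.9669
Contributions (O − E)²/E:
  (74 − 66.7901)²/66.7901 = 0.7783
  (59 − 53.1768)²/53.1768 = 0.6377
  (21 − 34.0331)²/34.0331 = 4.9911
  (83 − 90.2099)²/90.2099 = 0.5762
  (66 − 71.8232)²/71.8232 = 0.4721
  (59 − 45.9669)²/45.9669 = 3.6953
χ² = 0.7783 + 0.6377 + 4.9911 + 0.5762 + 0.4721 + 3.6953 = 11.151
df = (2−1)(3−1) = 2. Since 11.151 > 5.991, reject the null hypothesis of independence at α = 0.05.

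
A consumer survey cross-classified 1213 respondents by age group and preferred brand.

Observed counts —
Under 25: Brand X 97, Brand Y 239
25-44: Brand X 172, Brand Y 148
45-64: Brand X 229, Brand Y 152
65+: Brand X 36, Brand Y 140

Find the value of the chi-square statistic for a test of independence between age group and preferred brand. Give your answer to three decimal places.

123.256

Row totals: 336, 320, 381, 176. Column totals: 534, 679. Grand total N = 1213.
Expected counts (row total × column total / N):
  Under 25, Brand X: 336×534/1213 = 147.9176
  Under 25, Brand Y: 336×679/1213 = 188.0824
  25-44, Brand X: 320×534/1213 = 140.8739
  25-44, Brand Y: 320×679/1213 = 179.1261
  45-64, Brand X: 381×534/1213 = 167.7279
  45-64, Brand Y: 381×679/1213 = 213.2721
  65+, Brand X: 176×534/1213 = 77.4806
  65+, Brand Y: 176×679/1213 = 98.5194
Contributions (O − E)²/E:
  (97 − 147.9176)²/147.9176 = 17.5273
  (239 − 188.0824)²/188.0824 = 13.7844
  (172 − 140.8739)²/140.8739 = 6.8773
  (148 − 179.1261)²/179.1261 = 5.4087
  (229 − 167.7279)²/167.7279 = 22.3831
  (152 − 213.2721)²/213.2721 = 17.6032
  (36 − 77.4806)²/77.4806 = 22.2074
  (140 − 98.5194)²/98.5194 = 17.4650
χ² = 17.5273 + 13.7844 + 6.8773 + 5.4087 + 22.3831 + 17.6032 + 22.2074 + 17.4650 = 123.256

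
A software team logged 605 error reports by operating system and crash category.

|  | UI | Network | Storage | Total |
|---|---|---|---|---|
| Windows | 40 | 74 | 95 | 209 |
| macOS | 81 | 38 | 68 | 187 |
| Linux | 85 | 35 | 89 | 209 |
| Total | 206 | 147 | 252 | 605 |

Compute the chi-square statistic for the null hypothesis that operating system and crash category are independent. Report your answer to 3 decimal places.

Grand total N = 605.
Expected counts (row total × column total / N):
  Windows, UI: 209×206/605 = 71.1636
  Windows, Network: 209×147/605 = 50.7818
  Windows, Storage: 209×252/605 = 87.0545
  macOS, UI: 187×206/605 = 63.6727
  macOS, Network: 187×147/605 = 45.4364
  macOS, Storage: 187×252/605 = 77.8909
  Linux, UI: 209×206/605 = 71.1636
  Linux, Network: 209×147/605 = 50.7818
  Linux, Storage: 209×252/605 = 87.0545
Contributions (O − E)²/E:
  (40 − 71.1636)²/71.1636 = 13.6470
  (74 − 50.7818)²/50.7818 = 10.6157
  (95 − 87.0545)²/87.0545 = 0.7252
  (81 − 63.6727)²/63.6727 = 4.7153
  (38 − 45.4364)²/45.4364 = 1.2171
  (68 − 77.8909)²/77.8909 = 1.2560
  (85 − 71.1636)²/71.1636 = 2.6902
  (35 − 50.7818)²/50.7818 = 4.9046
  (89 − 87.0545)²/87.0545 = 0.0435
χ² = 13.6470 + 10.6157 + 0.7252 + 4.7153 + 1.2171 + 1.2560 + 2.6902 + 4.9046 + 0.0435 = 39.815

39.815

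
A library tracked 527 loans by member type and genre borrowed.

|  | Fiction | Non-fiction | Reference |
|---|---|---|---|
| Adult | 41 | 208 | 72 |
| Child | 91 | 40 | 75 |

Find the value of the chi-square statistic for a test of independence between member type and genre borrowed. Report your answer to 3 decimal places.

Row totals: 321, 206. Column totals: 132, 248, 147. Grand total N = 527.
Expected counts (row total × column total / N):
  Adult, Fiction: 321×132/527 = 80.4023
  Adult, Non-fiction: 321×248/527 = 151.0588
  Adult, Reference: 321×147/527 = 89.5389
  Child, Fiction: 206×132/527 = 51.5977
  Child, Non-fiction: 206×248/527 = 96.9412
  Child, Reference: 206×147/527 = 57.4611
Contributions (O − E)²/E:
  (41 − 80.4023)²/80.4023 = 19.3097
  (208 − 151.0588)²/151.0588 = 21.4638
  (72 − 89.5389)²/89.5389 = 3.4355
  (91 − 51.5977)²/51.5977 = 30.0893
  (40 − 96.9412)²/96.9412 = 33.4461
  (75 − 57.4611)²/57.4611 = 5.3534
χ² = 19.3097 + 21.4638 + 3.4355 + 30.0893 + 33.4461 + 5.3534 = 113.098

113.098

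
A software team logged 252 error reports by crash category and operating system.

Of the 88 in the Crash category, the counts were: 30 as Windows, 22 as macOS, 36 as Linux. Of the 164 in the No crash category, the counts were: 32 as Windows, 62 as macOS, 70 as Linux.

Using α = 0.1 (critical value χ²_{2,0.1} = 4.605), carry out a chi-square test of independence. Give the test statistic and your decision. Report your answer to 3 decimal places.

Row totals: 88, 164. Column totals: 62, 84, 106. Grand total N = 252.
Expected counts (row total × column total / N):
  Crash, Windows: 88×62/252 = 21.6508
  Crash, macOS: 88×84/252 = 29.3333
  Crash, Linux: 88×106/252 = 37.0159
  No crash, Windows: 164×62/252 = 40.3492
  No crash, macOS: 164×84/252 = 54.6667
  No crash, Linux: 164×106/252 = 68.9841
Contributions (O − E)²/E:
  (30 − 21.6508)²/21.6508 = 3.2197
  (22 − 29.3333)²/29.3333 = 1.8333
  (36 − 37.0159)²/37.0159 = 0.0279
  (32 − 40.3492)²/40.3492 = 1.7276
  (62 − 54.6667)²/54.6667 = 0.9837
  (70 − 68.9841)²/68.9841 = 0.0150
χ² = 3.2197 + 1.8333 + 0.0279 + 1.7276 + 0.9837 + 0.0150 = 7.807
df = (2−1)(3−1) = 2. Since 7.807 > 4.605, reject the null hypothesis of independence at α = 0.1.

7.807; reject H₀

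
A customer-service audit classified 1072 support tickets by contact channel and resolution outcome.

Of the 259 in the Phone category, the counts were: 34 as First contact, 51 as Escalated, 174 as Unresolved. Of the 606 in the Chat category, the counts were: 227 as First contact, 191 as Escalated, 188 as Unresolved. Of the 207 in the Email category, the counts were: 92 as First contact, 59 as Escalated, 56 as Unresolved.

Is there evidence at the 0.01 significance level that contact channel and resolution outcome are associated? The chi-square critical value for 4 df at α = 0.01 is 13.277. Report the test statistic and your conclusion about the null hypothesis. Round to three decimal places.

122.227; reject H₀

Row totals: 259, 606, 207. Column totals: 353, 301, 418. Grand total N = 1072.
Expected counts (row total × column total / N):
  Phone, First contact: 259×353/1072 = 85.2864
  Phone, Escalated: 259×301/1072 = 72.7229
  Phone, Unresolved: 259×418/1072 = 100.9907
  Chat, First contact: 606×353/1072 = 199.5504
  Chat, Escalated: 606×301/1072 = 170.1549
  Chat, Unresolved: 606×418/1072 = 236.2948
  Email, First contact: 207×353/1072 = 68.1632
  Email, Escalated: 207×301/1072 = 58.1222
  Email, Unresolved: 207×418/1072 = 80.7146
Contributions (O − E)²/E:
  (34 − 85.2864)²/85.2864 = 30.8407
  (51 − 72.7229)²/72.7229 = 6.4888
  (174 − 100.9907)²/100.9907 = 52.7807
  (227 − 199.5504)²/199.5504 = 3.7759
  (191 − 170.1549)²/170.1549 = 2.5537
  (188 − 236.2948)²/236.2948 = 9.8707
  (92 − 68.1632)²/68.1632 = 8.3358
  (59 − 58.1222)²/58.1222 = 0.0133
  (56 − 80.7146)²/80.7146 = 7.5675
χ² = 30.8407 + 6.4888 + 52.7807 + 3.7759 + 2.5537 + 9.8707 + 8.3358 + 0.0133 + 7.5675 = 122.227
df = (3−1)(3−1) = 4. Since 122.227 > 13.277, reject the null hypothesis of independence at α = 0.01.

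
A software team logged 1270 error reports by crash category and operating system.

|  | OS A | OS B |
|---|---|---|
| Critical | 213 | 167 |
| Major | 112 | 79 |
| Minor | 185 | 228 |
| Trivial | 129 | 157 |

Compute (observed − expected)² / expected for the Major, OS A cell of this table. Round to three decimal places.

2.630

Row total (Major) = 191; column total (OS A) = 639; N = 1270.
Expected count E = 191 × 639 / 1270 = 96.1016.
Contribution = (O − E)²/E = (112 − 96.1016)² / 96.1016 = 2.630.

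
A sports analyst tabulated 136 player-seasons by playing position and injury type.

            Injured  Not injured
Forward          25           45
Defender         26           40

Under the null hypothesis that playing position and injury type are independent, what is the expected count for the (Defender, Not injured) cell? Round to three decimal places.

Row total (Defender) = 66; column total (Not injured) = 85; grand total N = 136.
Expected count = (row total × column total) / N = 66 × 85 / 136 = 41.250.

41.250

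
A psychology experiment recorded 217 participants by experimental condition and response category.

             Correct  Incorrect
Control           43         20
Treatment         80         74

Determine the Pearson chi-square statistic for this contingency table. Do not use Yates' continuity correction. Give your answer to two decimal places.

Row totals: 63, 154. Column totals: 123, 94. Grand total N = 217.
Expected counts (row total × column total / N):
  Control, Correct: 63×123/217 = 35.710
  Control, Incorrect: 63×94/217 = 27.290
  Treatment, Correct: 154×123/217 = 87.290
  Treatment, Incorrect: 154×94/217 = 66.710
Contributions (O − E)²/E:
  (43 − 35.710)²/35.710 = 1.4882
  (20 − 27.290)²/27.290 = 1.9474
  (80 − 87.290)²/87.290 = 0.6088
  (74 − 66.710)²/66.710 = 0.7966
χ² = 1.4882 + 1.9474 + 0.6088 + 0.7966 = 4.84

4.84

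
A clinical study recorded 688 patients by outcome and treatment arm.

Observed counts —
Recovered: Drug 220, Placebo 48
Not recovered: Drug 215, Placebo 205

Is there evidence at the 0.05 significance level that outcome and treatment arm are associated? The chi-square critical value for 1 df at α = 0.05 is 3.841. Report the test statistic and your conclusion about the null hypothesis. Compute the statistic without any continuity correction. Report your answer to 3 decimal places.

67.182; reject H₀

Row totals: 268, 420. Column totals: 435, 253. Grand total N = 688.
Expected counts (row total × column total / N):
  Recovered, Drug: 268×435/688 = 169.4477
  Recovered, Placebo: 268×253/688 = 98.5523
  Not recovered, Drug: 420×435/688 = 265.5523
  Not recovered, Placebo: 420×253/688 = 154.4477
Contributions (O − E)²/E:
  (220 − 169.4477)²/169.4477 = 15.0816
  (48 − 98.5523)²/98.5523 = 25.9307
  (215 − 265.5523)²/265.5523 = 9.6235
  (205 − 154.4477)²/154.4477 = 16.5463
χ² = 15.0816 + 25.9307 + 9.6235 + 16.5463 = 67.182
df = (2−1)(2−1) = 1. Since 67.182 > 3.841, reject the null hypothesis of independence at α = 0.05.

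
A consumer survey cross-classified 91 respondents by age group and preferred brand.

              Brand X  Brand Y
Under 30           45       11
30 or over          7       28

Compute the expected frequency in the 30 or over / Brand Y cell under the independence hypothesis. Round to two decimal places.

15.00

Row total (30 or over) = 35; column total (Brand Y) = 39; grand total N = 91.
Expected count = (row total × column total) / N = 35 × 39 / 91 = 15.00.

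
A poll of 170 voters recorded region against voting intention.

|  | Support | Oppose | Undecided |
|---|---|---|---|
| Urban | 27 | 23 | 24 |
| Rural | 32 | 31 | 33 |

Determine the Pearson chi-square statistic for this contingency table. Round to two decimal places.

0.19

Row totals: 74, 96. Column totals: 59, 54, 57. Grand total N = 170.
Expected counts (row total × column total / N):
  Urban, Support: 74×59/170 = 25.682
  Urban, Oppose: 74×54/170 = 23.506
  Urban, Undecided: 74×57/170 = 24.812
  Rural, Support: 96×59/170 = 33.318
  Rural, Oppose: 96×54/170 = 30.494
  Rural, Undecided: 96×57/170 = 32.188
Contributions (O − E)²/E:
  (27 − 25.682)²/25.682 = 0.0676
  (23 − 23.506)²/23.506 = 0.0109
  (24 − 24.812)²/24.812 = 0.0266
  (32 − 33.318)²/33.318 = 0.0521
  (31 − 30.494)²/30.494 = 0.0084
  (33 − 32.188)²/32.188 = 0.0205
χ² = 0.0676 + 0.0109 + 0.0266 + 0.0521 + 0.0084 + 0.0205 = 0.19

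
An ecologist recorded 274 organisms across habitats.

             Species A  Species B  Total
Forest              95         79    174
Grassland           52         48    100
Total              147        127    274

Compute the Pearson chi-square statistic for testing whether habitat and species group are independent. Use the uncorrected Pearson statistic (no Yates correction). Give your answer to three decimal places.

0.172

Grand total N = 274.
Expected counts (row total × column total / N):
  Forest, Species A: 174×147/274 = 93.3504
  Forest, Species B: 174×127/274 = 80.6496
  Grassland, Species A: 100×147/274 = 53.6496
  Grassland, Species B: 100×127/274 = 46.3504
Contributions (O − E)²/E:
  (95 − 93.3504)²/93.3504 = 0.0292
  (79 − 80.6496)²/80.6496 = 0.0337
  (52 − 53.6496)²/53.6496 = 0.0507
  (48 − 46.3504)²/46.3504 = 0.0587
χ² = 0.0292 + 0.0337 + 0.0507 + 0.0587 = 0.172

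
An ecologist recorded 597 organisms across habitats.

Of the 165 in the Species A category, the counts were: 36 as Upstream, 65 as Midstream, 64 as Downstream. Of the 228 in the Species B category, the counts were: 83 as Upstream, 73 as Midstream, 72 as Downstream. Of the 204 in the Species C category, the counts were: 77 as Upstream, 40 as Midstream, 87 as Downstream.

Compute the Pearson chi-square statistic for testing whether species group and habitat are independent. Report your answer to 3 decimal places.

Row totals: 165, 228, 204. Column totals: 196, 178, 223. Grand total N = 597.
Expected counts (row total × column total / N):
  Species A, Upstream: 165×196/597 = 54.1709
  Species A, Midstream: 165×178/597 = 49.1960
  Species A, Downstream: 165×223/597 = 61.6332
  Species B, Upstream: 228×196/597 = 74.8543
  Species B, Midstream: 228×178/597 = 67.9799
  Species B, Downstream: 228×223/597 = 85.1658
  Species C, Upstream: 204×196/597 = 66.9749
  Species C, Midstream: 204×178/597 = 60.8241
  Species C, Downstream: 204×223/597 = 76.2010
Contributions (O − E)²/E:
  (36 − 54.1709)²/54.1709 = 6.0952
  (65 − 49.1960)²/49.1960 = 5.0770
  (64 − 61.6332)²/61.6332 = 0.0909
  (83 − 74.8543)²/74.8543 = 0.8864
  (73 − 67.9799)²/67.9799 = 0.3707
  (72 − 85.1658)²/85.1658 = 2.0353
  (77 − 66.9749)²/66.9749 = 1.5006
  (40 − 60.8241)²/60.8241 = 7.1295
  (87 − 76.2010)²/76.2010 = 1.5304
χ² = 6.0952 + 5.0770 + 0.0909 + 0.8864 + 0.3707 + 2.0353 + 1.5006 + 7.1295 + 1.5304 = 24.716

24.716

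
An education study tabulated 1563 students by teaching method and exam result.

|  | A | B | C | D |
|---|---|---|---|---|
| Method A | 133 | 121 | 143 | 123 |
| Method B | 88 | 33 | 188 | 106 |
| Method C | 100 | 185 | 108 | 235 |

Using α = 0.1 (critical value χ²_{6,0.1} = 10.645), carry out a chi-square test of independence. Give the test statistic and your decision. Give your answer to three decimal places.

159.006; reject H₀

Row totals: 520, 415, 628. Column totals: 321, 339, 439, 464. Grand total N = 1563.
Expected counts (row total × column total / N):
  Method A, A: 520×321/1563 = 106.7946
  Method A, B: 520×339/1563 = 112.7831
  Method A, C: 520×439/1563 = 146.0525
  Method A, D: 520×464/1563 = 154.3698
  Method B, A: 415×321/1563 = 85.2303
  Method B, B: 415×339/1563 = 90.0096
  Method B, C: 415×439/1563 = 116.5611
  Method B, D: 415×464/1563 = 123.1990
  Method C, A: 628×321/1563 = 128.9750
  Method C, B: 628×339/1563 = 136.2073
  Method C, C: 628×439/1563 = 176.3864
  Method C, D: 628×464/1563 = 186.4312
Contributions (O − E)²/E:
  (133 − 106.7946)²/106.7946 = 6.4303
  (121 − 112.7831)²/112.7831 = 0.5986
  (143 − 146.0525)²/146.0525 = 0.0638
  (123 − 154.3698)²/154.3698 = 6.3747
  (88 − 85.2303)²/85.2303 = 0.0900
  (33 − 90.0096)²/90.0096 = 36.1083
  (188 − 116.5611)²/116.5611 = 43.7840
  (106 − 123.1990)²/123.1990 = 2.4010
  (100 − 128.9750)²/128.9750 = 6.5094
  (185 − 136.2073)²/136.2073 = 17.4787
  (108 − 176.3864)²/176.3864 = 26.5139
  (235 − 186.4312)²/186.4312 = 12.6531
χ² = 6.4303 + 0.5986 + 0.0638 + 6.3747 + 0.0900 + 36.1083 + 43.7840 + 2.4010 + 6.5094 + 17.4787 + 26.5139 + 12.6531 = 159.006
df = (3−1)(4−1) = 6. Since 159.006 > 10.645, reject the null hypothesis of independence at α = 0.1.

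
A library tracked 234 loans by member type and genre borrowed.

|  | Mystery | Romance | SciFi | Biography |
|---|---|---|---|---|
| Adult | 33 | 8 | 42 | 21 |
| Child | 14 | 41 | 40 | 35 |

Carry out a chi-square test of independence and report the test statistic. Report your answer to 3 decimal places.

30.947

Row totals: 104, 130. Column totals: 47, 49, 82, 56. Grand total N = 234.
Expected counts (row total × column total / N):
  Adult, Mystery: 104×47/234 = 20.8889
  Adult, Romance: 104×49/234 = 21.7778
  Adult, SciFi: 104×82/234 = 36.4444
  Adult, Biography: 104×56/234 = 24.8889
  Child, Mystery: 130×47/234 = 26.1111
  Child, Romance: 130×49/234 = 27.2222
  Child, SciFi: 130×82/234 = 45.5556
  Child, Biography: 130×56/234 = 31.1111
Contributions (O − E)²/E:
  (33 − 20.8889)²/20.8889 = 7.0219
  (8 − 21.7778)²/21.7778 = 8.7166
  (42 − 36.4444)²/36.4444 = 0.8469
  (21 − 24.8889)²/24.8889 = 0.6076
  (14 − 26.1111)²/26.1111 = 5.6175
  (41 − 27.2222)²/27.2222 = 6.9733
  (40 − 45.5556)²/45.5556 = 0.6775
  (35 − 31.1111)²/31.1111 = 0.4861
χ² = 7.0219 + 8.7166 + 0.8469 + 0.6076 + 5.6175 + 6.9733 + 0.6775 + 0.4861 = 30.947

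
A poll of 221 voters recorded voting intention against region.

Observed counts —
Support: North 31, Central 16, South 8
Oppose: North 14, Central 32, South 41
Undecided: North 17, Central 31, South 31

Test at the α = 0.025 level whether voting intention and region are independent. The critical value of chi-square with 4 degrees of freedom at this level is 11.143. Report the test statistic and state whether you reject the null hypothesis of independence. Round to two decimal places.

Row totals: 55, 87, 79. Column totals: 62, 79, 80. Grand total N = 221.
Expected counts (row total × column total / N):
  Support, North: 55×62/221 = 15.430
  Support, Central: 55×79/221 = 19.661
  Support, South: 55×80/221 = 19.910
  Oppose, North: 87×62/221 = 24.407
  Oppose, Central: 87×79/221 = 31.100
  Oppose, South: 87×80/221 = 31.493
  Undecided, North: 79×62/221 = 22.163
  Undecided, Central: 79×79/221 = 28.240
  Undecided, South: 79×80/221 = 28.597
Contributions (O − E)²/E:
  (31 − 15.430)²/15.430 = 15.7113
  (16 − 19.661)²/19.661 = 0.6817
  (8 − 19.910)²/19.910 = 7.1245
  (14 − 24.407)²/24.407 = 4.4375
  (32 − 31.100)²/31.100 = 0.0260
  (41 − 31.493)²/31.493 = 2.8699
  (17 − 22.163)²/22.163 = 1.2028
  (31 − 28.240)²/28.240 = 0.2697
  (31 − 28.597)²/28.597 = 0.2019
χ² = 15.7113 + 0.6817 + 7.1245 + 4.4375 + 0.0260 + 2.8699 + 1.2028 + 0.2697 + 0.2019 = 32.53
df = (3−1)(3−1) = 4. Since 32.53 > 11.143, reject the null hypothesis of independence at α = 0.025.

32.53; reject H₀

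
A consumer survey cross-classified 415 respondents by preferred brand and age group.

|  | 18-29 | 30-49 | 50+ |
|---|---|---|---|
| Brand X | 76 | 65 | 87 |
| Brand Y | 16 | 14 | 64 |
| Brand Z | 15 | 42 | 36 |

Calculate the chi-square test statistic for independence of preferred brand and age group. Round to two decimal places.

Row totals: 228, 94, 93. Column totals: 107, 121, 187. Grand total N = 415.
Expected counts (row total × column total / N):
  Brand X, 18-29: 228×107/415 = 58.7855
  Brand X, 30-49: 228×121/415 = 66.4771
  Brand X, 50+: 228×187/415 = 102.7373
  Brand Y, 18-29: 94×107/415 = 24.2361
  Brand Y, 30-49: 94×121/415 = 27.4072
  Brand Y, 50+: 94×187/415 = 42.3566
  Brand Z, 18-29: 93×107/415 = 23.9783
  Brand Z, 30-49: 93×121/415 = 27.1157
  Brand Z, 50+: 93×187/415 = 41.9060
Contributions (O − E)²/E:
  (76 − 58.7855)²/58.7855 = 5.0410
  (65 − 66.4771)²/66.4771 = 0.0328
  (87 − 102.7373)²/102.7373 = 2.4106
  (16 − 24.2361)²/24.2361 = 2.7989
  (14 − 27.4072)²/27.4072 = 6.5586
  (64 − 42.3566)²/42.3566 = 11.0594
  (15 − 23.9783)²/23.9783 = 3.3618
  (42 − 27.1157)²/27.1157 = 8.1703
  (36 − 41.9060)²/41.9060 = 0.8324
χ² = 5.0410 + 0.0328 + 2.4106 + 2.7989 + 6.5586 + 11.0594 + 3.3618 + 8.1703 + 0.8324 = 40.27

40.27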